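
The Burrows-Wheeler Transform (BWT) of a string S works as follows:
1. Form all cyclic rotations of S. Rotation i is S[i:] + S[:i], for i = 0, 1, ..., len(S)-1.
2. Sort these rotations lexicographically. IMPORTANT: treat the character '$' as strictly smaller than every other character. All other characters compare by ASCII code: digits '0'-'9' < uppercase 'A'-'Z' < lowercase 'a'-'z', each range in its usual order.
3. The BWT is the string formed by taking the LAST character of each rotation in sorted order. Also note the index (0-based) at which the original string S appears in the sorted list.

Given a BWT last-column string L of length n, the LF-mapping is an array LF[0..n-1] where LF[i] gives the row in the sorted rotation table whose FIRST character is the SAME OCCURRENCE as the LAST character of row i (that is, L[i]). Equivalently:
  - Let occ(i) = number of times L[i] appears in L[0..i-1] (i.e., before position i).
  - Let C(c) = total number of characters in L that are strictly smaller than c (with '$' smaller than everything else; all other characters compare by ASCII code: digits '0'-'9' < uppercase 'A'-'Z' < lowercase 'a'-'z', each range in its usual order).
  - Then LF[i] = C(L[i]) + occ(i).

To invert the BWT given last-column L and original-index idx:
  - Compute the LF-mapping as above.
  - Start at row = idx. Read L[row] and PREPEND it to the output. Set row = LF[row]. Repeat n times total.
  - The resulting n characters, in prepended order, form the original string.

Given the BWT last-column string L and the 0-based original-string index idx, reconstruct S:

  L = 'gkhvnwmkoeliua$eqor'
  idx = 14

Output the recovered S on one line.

Answer: quokkaoverwhelming$

Derivation:
LF mapping: 4 7 5 17 11 18 10 8 12 2 9 6 16 1 0 3 14 13 15
Walk LF starting at row 14, prepending L[row]:
  step 1: row=14, L[14]='$', prepend. Next row=LF[14]=0
  step 2: row=0, L[0]='g', prepend. Next row=LF[0]=4
  step 3: row=4, L[4]='n', prepend. Next row=LF[4]=11
  step 4: row=11, L[11]='i', prepend. Next row=LF[11]=6
  step 5: row=6, L[6]='m', prepend. Next row=LF[6]=10
  step 6: row=10, L[10]='l', prepend. Next row=LF[10]=9
  step 7: row=9, L[9]='e', prepend. Next row=LF[9]=2
  step 8: row=2, L[2]='h', prepend. Next row=LF[2]=5
  step 9: row=5, L[5]='w', prepend. Next row=LF[5]=18
  step 10: row=18, L[18]='r', prepend. Next row=LF[18]=15
  step 11: row=15, L[15]='e', prepend. Next row=LF[15]=3
  step 12: row=3, L[3]='v', prepend. Next row=LF[3]=17
  step 13: row=17, L[17]='o', prepend. Next row=LF[17]=13
  step 14: row=13, L[13]='a', prepend. Next row=LF[13]=1
  step 15: row=1, L[1]='k', prepend. Next row=LF[1]=7
  step 16: row=7, L[7]='k', prepend. Next row=LF[7]=8
  step 17: row=8, L[8]='o', prepend. Next row=LF[8]=12
  step 18: row=12, L[12]='u', prepend. Next row=LF[12]=16
  step 19: row=16, L[16]='q', prepend. Next row=LF[16]=14
Reversed output: quokkaoverwhelming$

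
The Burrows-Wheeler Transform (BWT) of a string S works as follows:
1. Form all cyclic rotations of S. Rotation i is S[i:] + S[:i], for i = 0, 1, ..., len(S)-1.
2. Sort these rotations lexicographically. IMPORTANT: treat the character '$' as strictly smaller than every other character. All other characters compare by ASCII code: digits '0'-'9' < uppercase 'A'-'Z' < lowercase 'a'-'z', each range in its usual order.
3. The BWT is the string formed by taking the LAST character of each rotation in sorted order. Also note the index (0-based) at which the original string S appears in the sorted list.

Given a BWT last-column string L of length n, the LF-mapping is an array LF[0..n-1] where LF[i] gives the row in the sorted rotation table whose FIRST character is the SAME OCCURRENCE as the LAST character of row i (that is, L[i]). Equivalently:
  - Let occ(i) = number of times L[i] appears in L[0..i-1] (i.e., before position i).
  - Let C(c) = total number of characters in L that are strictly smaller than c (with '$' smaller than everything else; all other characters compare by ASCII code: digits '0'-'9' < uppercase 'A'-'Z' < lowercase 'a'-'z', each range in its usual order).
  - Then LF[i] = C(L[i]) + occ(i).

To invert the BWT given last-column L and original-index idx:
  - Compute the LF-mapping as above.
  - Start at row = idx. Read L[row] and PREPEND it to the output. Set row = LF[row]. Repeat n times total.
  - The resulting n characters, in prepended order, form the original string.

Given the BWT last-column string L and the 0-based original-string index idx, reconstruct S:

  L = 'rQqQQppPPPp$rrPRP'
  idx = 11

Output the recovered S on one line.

LF mapping: 14 6 13 7 8 10 11 1 2 3 12 0 15 16 4 9 5
Walk LF starting at row 11, prepending L[row]:
  step 1: row=11, L[11]='$', prepend. Next row=LF[11]=0
  step 2: row=0, L[0]='r', prepend. Next row=LF[0]=14
  step 3: row=14, L[14]='P', prepend. Next row=LF[14]=4
  step 4: row=4, L[4]='Q', prepend. Next row=LF[4]=8
  step 5: row=8, L[8]='P', prepend. Next row=LF[8]=2
  step 6: row=2, L[2]='q', prepend. Next row=LF[2]=13
  step 7: row=13, L[13]='r', prepend. Next row=LF[13]=16
  step 8: row=16, L[16]='P', prepend. Next row=LF[16]=5
  step 9: row=5, L[5]='p', prepend. Next row=LF[5]=10
  step 10: row=10, L[10]='p', prepend. Next row=LF[10]=12
  step 11: row=12, L[12]='r', prepend. Next row=LF[12]=15
  step 12: row=15, L[15]='R', prepend. Next row=LF[15]=9
  step 13: row=9, L[9]='P', prepend. Next row=LF[9]=3
  step 14: row=3, L[3]='Q', prepend. Next row=LF[3]=7
  step 15: row=7, L[7]='P', prepend. Next row=LF[7]=1
  step 16: row=1, L[1]='Q', prepend. Next row=LF[1]=6
  step 17: row=6, L[6]='p', prepend. Next row=LF[6]=11
Reversed output: pQPQPRrppPrqPQPr$

Answer: pQPQPRrppPrqPQPr$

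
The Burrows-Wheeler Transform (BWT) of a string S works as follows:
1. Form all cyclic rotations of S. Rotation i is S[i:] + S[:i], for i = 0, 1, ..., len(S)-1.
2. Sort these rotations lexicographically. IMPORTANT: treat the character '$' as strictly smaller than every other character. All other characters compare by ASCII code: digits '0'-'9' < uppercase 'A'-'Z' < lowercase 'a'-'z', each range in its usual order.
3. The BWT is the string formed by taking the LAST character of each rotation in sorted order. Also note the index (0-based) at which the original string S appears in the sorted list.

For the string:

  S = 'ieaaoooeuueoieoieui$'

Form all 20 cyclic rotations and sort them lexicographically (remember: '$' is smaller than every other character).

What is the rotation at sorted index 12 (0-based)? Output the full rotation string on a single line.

Answer: oeuueoieoieui$ieaaoo

Derivation:
All 20 rotations (rotation i = S[i:]+S[:i]):
  rot[0] = ieaaoooeuueoieoieui$
  rot[1] = eaaoooeuueoieoieui$i
  rot[2] = aaoooeuueoieoieui$ie
  rot[3] = aoooeuueoieoieui$iea
  rot[4] = oooeuueoieoieui$ieaa
  rot[5] = ooeuueoieoieui$ieaao
  rot[6] = oeuueoieoieui$ieaaoo
  rot[7] = euueoieoieui$ieaaooo
  rot[8] = uueoieoieui$ieaaoooe
  rot[9] = ueoieoieui$ieaaoooeu
  rot[10] = eoieoieui$ieaaoooeuu
  rot[11] = oieoieui$ieaaoooeuue
  rot[12] = ieoieui$ieaaoooeuueo
  rot[13] = eoieui$ieaaoooeuueoi
  rot[14] = oieui$ieaaoooeuueoie
  rot[15] = ieui$ieaaoooeuueoieo
  rot[16] = eui$ieaaoooeuueoieoi
  rot[17] = ui$ieaaoooeuueoieoie
  rot[18] = i$ieaaoooeuueoieoieu
  rot[19] = $ieaaoooeuueoieoieui
Sorted (with $ < everything):
  sorted[0] = $ieaaoooeuueoieoieui
  sorted[1] = aaoooeuueoieoieui$ie
  sorted[2] = aoooeuueoieoieui$iea
  sorted[3] = eaaoooeuueoieoieui$i
  sorted[4] = eoieoieui$ieaaoooeuu
  sorted[5] = eoieui$ieaaoooeuueoi
  sorted[6] = eui$ieaaoooeuueoieoi
  sorted[7] = euueoieoieui$ieaaooo
  sorted[8] = i$ieaaoooeuueoieoieu
  sorted[9] = ieaaoooeuueoieoieui$
  sorted[10] = ieoieui$ieaaoooeuueo
  sorted[11] = ieui$ieaaoooeuueoieo
  sorted[12] = oeuueoieoieui$ieaaoo
  sorted[13] = oieoieui$ieaaoooeuue
  sorted[14] = oieui$ieaaoooeuueoie
  sorted[15] = ooeuueoieoieui$ieaao
  sorted[16] = oooeuueoieoieui$ieaa
  sorted[17] = ueoieoieui$ieaaoooeu
  sorted[18] = ui$ieaaoooeuueoieoie
  sorted[19] = uueoieoieui$ieaaoooe
sorted[12] = oeuueoieoieui$ieaaoo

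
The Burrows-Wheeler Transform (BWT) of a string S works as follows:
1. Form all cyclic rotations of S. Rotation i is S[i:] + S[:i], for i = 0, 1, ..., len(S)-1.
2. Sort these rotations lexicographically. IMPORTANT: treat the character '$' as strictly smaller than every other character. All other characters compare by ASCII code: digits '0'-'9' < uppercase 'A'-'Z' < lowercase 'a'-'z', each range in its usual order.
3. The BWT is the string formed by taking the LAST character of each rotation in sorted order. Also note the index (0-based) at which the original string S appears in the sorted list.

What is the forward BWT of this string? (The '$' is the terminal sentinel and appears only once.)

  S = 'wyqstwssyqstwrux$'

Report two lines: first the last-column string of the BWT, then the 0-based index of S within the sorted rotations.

Answer: xyywwqqsssrtt$usw
13

Derivation:
All 17 rotations (rotation i = S[i:]+S[:i]):
  rot[0] = wyqstwssyqstwrux$
  rot[1] = yqstwssyqstwrux$w
  rot[2] = qstwssyqstwrux$wy
  rot[3] = stwssyqstwrux$wyq
  rot[4] = twssyqstwrux$wyqs
  rot[5] = wssyqstwrux$wyqst
  rot[6] = ssyqstwrux$wyqstw
  rot[7] = syqstwrux$wyqstws
  rot[8] = yqstwrux$wyqstwss
  rot[9] = qstwrux$wyqstwssy
  rot[10] = stwrux$wyqstwssyq
  rot[11] = twrux$wyqstwssyqs
  rot[12] = wrux$wyqstwssyqst
  rot[13] = rux$wyqstwssyqstw
  rot[14] = ux$wyqstwssyqstwr
  rot[15] = x$wyqstwssyqstwru
  rot[16] = $wyqstwssyqstwrux
Sorted (with $ < everything):
  sorted[0] = $wyqstwssyqstwrux  (last char: 'x')
  sorted[1] = qstwrux$wyqstwssy  (last char: 'y')
  sorted[2] = qstwssyqstwrux$wy  (last char: 'y')
  sorted[3] = rux$wyqstwssyqstw  (last char: 'w')
  sorted[4] = ssyqstwrux$wyqstw  (last char: 'w')
  sorted[5] = stwrux$wyqstwssyq  (last char: 'q')
  sorted[6] = stwssyqstwrux$wyq  (last char: 'q')
  sorted[7] = syqstwrux$wyqstws  (last char: 's')
  sorted[8] = twrux$wyqstwssyqs  (last char: 's')
  sorted[9] = twssyqstwrux$wyqs  (last char: 's')
  sorted[10] = ux$wyqstwssyqstwr  (last char: 'r')
  sorted[11] = wrux$wyqstwssyqst  (last char: 't')
  sorted[12] = wssyqstwrux$wyqst  (last char: 't')
  sorted[13] = wyqstwssyqstwrux$  (last char: '$')
  sorted[14] = x$wyqstwssyqstwru  (last char: 'u')
  sorted[15] = yqstwrux$wyqstwss  (last char: 's')
  sorted[16] = yqstwssyqstwrux$w  (last char: 'w')
Last column: xyywwqqsssrtt$usw
Original string S is at sorted index 13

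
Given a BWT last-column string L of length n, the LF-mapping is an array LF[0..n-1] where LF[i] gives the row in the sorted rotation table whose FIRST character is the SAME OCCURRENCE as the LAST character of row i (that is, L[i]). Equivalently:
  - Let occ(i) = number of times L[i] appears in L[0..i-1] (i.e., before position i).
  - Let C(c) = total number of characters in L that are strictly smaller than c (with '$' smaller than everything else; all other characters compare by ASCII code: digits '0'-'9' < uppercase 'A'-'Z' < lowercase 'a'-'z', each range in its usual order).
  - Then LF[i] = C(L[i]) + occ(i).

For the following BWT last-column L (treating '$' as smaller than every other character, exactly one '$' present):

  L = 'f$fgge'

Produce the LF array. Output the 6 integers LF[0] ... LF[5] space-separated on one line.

Answer: 2 0 3 4 5 1

Derivation:
Char counts: '$':1, 'e':1, 'f':2, 'g':2
C (first-col start): C('$')=0, C('e')=1, C('f')=2, C('g')=4
L[0]='f': occ=0, LF[0]=C('f')+0=2+0=2
L[1]='$': occ=0, LF[1]=C('$')+0=0+0=0
L[2]='f': occ=1, LF[2]=C('f')+1=2+1=3
L[3]='g': occ=0, LF[3]=C('g')+0=4+0=4
L[4]='g': occ=1, LF[4]=C('g')+1=4+1=5
L[5]='e': occ=0, LF[5]=C('e')+0=1+0=1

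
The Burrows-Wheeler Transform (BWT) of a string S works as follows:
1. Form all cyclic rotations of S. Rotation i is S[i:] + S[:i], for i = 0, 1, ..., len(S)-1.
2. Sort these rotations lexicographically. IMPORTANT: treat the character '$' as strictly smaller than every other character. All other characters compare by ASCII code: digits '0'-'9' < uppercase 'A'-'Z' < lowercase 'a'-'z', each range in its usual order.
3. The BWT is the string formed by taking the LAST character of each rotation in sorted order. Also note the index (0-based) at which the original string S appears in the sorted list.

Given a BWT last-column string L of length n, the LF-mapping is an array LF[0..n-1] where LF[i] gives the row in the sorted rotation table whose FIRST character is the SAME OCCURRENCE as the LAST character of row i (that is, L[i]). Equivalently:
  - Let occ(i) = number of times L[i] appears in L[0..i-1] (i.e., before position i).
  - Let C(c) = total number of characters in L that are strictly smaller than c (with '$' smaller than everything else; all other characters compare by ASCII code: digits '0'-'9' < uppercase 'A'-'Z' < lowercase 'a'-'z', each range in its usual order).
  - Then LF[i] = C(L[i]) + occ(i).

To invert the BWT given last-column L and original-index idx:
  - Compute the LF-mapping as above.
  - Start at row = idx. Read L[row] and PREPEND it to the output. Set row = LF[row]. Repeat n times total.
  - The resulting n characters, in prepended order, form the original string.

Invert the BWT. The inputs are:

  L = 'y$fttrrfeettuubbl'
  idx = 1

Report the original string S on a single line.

LF mapping: 16 0 5 10 11 8 9 6 3 4 12 13 14 15 1 2 7
Walk LF starting at row 1, prepending L[row]:
  step 1: row=1, L[1]='$', prepend. Next row=LF[1]=0
  step 2: row=0, L[0]='y', prepend. Next row=LF[0]=16
  step 3: row=16, L[16]='l', prepend. Next row=LF[16]=7
  step 4: row=7, L[7]='f', prepend. Next row=LF[7]=6
  step 5: row=6, L[6]='r', prepend. Next row=LF[6]=9
  step 6: row=9, L[9]='e', prepend. Next row=LF[9]=4
  step 7: row=4, L[4]='t', prepend. Next row=LF[4]=11
  step 8: row=11, L[11]='t', prepend. Next row=LF[11]=13
  step 9: row=13, L[13]='u', prepend. Next row=LF[13]=15
  step 10: row=15, L[15]='b', prepend. Next row=LF[15]=2
  step 11: row=2, L[2]='f', prepend. Next row=LF[2]=5
  step 12: row=5, L[5]='r', prepend. Next row=LF[5]=8
  step 13: row=8, L[8]='e', prepend. Next row=LF[8]=3
  step 14: row=3, L[3]='t', prepend. Next row=LF[3]=10
  step 15: row=10, L[10]='t', prepend. Next row=LF[10]=12
  step 16: row=12, L[12]='u', prepend. Next row=LF[12]=14
  step 17: row=14, L[14]='b', prepend. Next row=LF[14]=1
Reversed output: butterfbutterfly$

Answer: butterfbutterfly$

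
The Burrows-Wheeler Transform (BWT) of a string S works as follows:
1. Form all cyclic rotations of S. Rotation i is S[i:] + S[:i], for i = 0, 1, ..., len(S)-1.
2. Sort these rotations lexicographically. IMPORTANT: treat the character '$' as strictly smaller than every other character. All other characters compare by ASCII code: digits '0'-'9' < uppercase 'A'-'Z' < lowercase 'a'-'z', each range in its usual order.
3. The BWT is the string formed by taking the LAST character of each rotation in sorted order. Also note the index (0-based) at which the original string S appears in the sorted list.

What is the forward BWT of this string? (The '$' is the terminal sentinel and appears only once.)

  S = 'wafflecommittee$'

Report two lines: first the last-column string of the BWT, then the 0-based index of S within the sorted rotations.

All 16 rotations (rotation i = S[i:]+S[:i]):
  rot[0] = wafflecommittee$
  rot[1] = afflecommittee$w
  rot[2] = fflecommittee$wa
  rot[3] = flecommittee$waf
  rot[4] = lecommittee$waff
  rot[5] = ecommittee$waffl
  rot[6] = committee$waffle
  rot[7] = ommittee$wafflec
  rot[8] = mmittee$waffleco
  rot[9] = mittee$wafflecom
  rot[10] = ittee$wafflecomm
  rot[11] = ttee$wafflecommi
  rot[12] = tee$wafflecommit
  rot[13] = ee$wafflecommitt
  rot[14] = e$wafflecommitte
  rot[15] = $wafflecommittee
Sorted (with $ < everything):
  sorted[0] = $wafflecommittee  (last char: 'e')
  sorted[1] = afflecommittee$w  (last char: 'w')
  sorted[2] = committee$waffle  (last char: 'e')
  sorted[3] = e$wafflecommitte  (last char: 'e')
  sorted[4] = ecommittee$waffl  (last char: 'l')
  sorted[5] = ee$wafflecommitt  (last char: 't')
  sorted[6] = fflecommittee$wa  (last char: 'a')
  sorted[7] = flecommittee$waf  (last char: 'f')
  sorted[8] = ittee$wafflecomm  (last char: 'm')
  sorted[9] = lecommittee$waff  (last char: 'f')
  sorted[10] = mittee$wafflecom  (last char: 'm')
  sorted[11] = mmittee$waffleco  (last char: 'o')
  sorted[12] = ommittee$wafflec  (last char: 'c')
  sorted[13] = tee$wafflecommit  (last char: 't')
  sorted[14] = ttee$wafflecommi  (last char: 'i')
  sorted[15] = wafflecommittee$  (last char: '$')
Last column: eweeltafmfmocti$
Original string S is at sorted index 15

Answer: eweeltafmfmocti$
15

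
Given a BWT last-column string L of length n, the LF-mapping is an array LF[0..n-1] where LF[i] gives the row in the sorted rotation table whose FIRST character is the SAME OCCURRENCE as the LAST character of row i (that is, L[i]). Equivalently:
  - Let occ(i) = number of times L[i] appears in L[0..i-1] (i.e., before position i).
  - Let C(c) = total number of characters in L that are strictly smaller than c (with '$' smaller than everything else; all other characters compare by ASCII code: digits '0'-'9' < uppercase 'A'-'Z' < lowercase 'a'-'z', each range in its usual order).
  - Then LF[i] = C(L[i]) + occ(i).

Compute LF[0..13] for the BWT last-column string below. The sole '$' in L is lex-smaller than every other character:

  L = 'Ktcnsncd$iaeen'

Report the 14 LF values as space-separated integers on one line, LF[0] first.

Answer: 1 13 3 9 12 10 4 5 0 8 2 6 7 11

Derivation:
Char counts: '$':1, 'K':1, 'a':1, 'c':2, 'd':1, 'e':2, 'i':1, 'n':3, 's':1, 't':1
C (first-col start): C('$')=0, C('K')=1, C('a')=2, C('c')=3, C('d')=5, C('e')=6, C('i')=8, C('n')=9, C('s')=12, C('t')=13
L[0]='K': occ=0, LF[0]=C('K')+0=1+0=1
L[1]='t': occ=0, LF[1]=C('t')+0=13+0=13
L[2]='c': occ=0, LF[2]=C('c')+0=3+0=3
L[3]='n': occ=0, LF[3]=C('n')+0=9+0=9
L[4]='s': occ=0, LF[4]=C('s')+0=12+0=12
L[5]='n': occ=1, LF[5]=C('n')+1=9+1=10
L[6]='c': occ=1, LF[6]=C('c')+1=3+1=4
L[7]='d': occ=0, LF[7]=C('d')+0=5+0=5
L[8]='$': occ=0, LF[8]=C('$')+0=0+0=0
L[9]='i': occ=0, LF[9]=C('i')+0=8+0=8
L[10]='a': occ=0, LF[10]=C('a')+0=2+0=2
L[11]='e': occ=0, LF[11]=C('e')+0=6+0=6
L[12]='e': occ=1, LF[12]=C('e')+1=6+1=7
L[13]='n': occ=2, LF[13]=C('n')+2=9+2=11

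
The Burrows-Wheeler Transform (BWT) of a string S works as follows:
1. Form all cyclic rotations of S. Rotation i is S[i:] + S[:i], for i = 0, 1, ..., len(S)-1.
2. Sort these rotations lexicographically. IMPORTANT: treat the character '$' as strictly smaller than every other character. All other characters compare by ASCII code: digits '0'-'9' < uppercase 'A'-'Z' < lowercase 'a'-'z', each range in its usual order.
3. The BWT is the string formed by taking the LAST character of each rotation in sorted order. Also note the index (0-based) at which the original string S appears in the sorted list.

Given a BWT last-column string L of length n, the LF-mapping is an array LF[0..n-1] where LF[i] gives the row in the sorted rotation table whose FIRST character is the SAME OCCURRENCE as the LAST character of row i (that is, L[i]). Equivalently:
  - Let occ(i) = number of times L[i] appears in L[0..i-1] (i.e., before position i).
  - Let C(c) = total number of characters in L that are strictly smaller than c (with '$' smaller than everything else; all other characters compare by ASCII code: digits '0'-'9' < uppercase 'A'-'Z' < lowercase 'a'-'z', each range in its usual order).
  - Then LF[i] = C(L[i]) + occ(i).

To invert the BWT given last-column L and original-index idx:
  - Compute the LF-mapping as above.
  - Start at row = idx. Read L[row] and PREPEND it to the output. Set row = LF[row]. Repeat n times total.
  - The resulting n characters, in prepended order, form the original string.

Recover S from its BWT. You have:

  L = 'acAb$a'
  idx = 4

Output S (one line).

LF mapping: 2 5 1 4 0 3
Walk LF starting at row 4, prepending L[row]:
  step 1: row=4, L[4]='$', prepend. Next row=LF[4]=0
  step 2: row=0, L[0]='a', prepend. Next row=LF[0]=2
  step 3: row=2, L[2]='A', prepend. Next row=LF[2]=1
  step 4: row=1, L[1]='c', prepend. Next row=LF[1]=5
  step 5: row=5, L[5]='a', prepend. Next row=LF[5]=3
  step 6: row=3, L[3]='b', prepend. Next row=LF[3]=4
Reversed output: bacAa$

Answer: bacAa$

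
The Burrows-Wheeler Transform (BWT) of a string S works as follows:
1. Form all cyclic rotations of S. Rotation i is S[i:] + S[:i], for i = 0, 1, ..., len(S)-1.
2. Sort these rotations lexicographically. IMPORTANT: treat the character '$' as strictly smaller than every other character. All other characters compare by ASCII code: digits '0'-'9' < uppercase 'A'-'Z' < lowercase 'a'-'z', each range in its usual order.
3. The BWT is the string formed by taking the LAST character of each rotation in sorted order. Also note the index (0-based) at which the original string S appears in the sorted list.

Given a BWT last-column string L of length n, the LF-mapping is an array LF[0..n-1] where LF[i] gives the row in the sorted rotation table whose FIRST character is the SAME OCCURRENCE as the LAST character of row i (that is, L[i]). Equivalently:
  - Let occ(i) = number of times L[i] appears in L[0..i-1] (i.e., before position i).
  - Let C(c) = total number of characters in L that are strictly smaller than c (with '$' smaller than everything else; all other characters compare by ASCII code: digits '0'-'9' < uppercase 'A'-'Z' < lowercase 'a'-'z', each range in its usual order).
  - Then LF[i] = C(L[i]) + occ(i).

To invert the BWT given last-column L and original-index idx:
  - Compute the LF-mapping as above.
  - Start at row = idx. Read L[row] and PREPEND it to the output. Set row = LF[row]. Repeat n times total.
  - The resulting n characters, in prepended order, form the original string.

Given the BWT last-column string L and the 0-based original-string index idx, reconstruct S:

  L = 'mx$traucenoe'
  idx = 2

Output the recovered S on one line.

LF mapping: 5 11 0 9 8 1 10 2 3 6 7 4
Walk LF starting at row 2, prepending L[row]:
  step 1: row=2, L[2]='$', prepend. Next row=LF[2]=0
  step 2: row=0, L[0]='m', prepend. Next row=LF[0]=5
  step 3: row=5, L[5]='a', prepend. Next row=LF[5]=1
  step 4: row=1, L[1]='x', prepend. Next row=LF[1]=11
  step 5: row=11, L[11]='e', prepend. Next row=LF[11]=4
  step 6: row=4, L[4]='r', prepend. Next row=LF[4]=8
  step 7: row=8, L[8]='e', prepend. Next row=LF[8]=3
  step 8: row=3, L[3]='t', prepend. Next row=LF[3]=9
  step 9: row=9, L[9]='n', prepend. Next row=LF[9]=6
  step 10: row=6, L[6]='u', prepend. Next row=LF[6]=10
  step 11: row=10, L[10]='o', prepend. Next row=LF[10]=7
  step 12: row=7, L[7]='c', prepend. Next row=LF[7]=2
Reversed output: counterexam$

Answer: counterexam$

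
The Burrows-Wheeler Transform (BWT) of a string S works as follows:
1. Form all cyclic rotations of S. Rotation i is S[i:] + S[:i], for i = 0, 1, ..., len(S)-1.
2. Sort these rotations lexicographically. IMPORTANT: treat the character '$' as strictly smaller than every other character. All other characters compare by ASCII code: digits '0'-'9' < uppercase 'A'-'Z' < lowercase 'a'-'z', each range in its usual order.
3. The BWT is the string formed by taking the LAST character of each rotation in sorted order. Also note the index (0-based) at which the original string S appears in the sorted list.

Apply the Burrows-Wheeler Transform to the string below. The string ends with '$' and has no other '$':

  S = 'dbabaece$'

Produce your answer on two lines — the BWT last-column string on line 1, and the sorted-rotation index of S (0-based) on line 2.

Answer: ebbdae$ca
6

Derivation:
All 9 rotations (rotation i = S[i:]+S[:i]):
  rot[0] = dbabaece$
  rot[1] = babaece$d
  rot[2] = abaece$db
  rot[3] = baece$dba
  rot[4] = aece$dbab
  rot[5] = ece$dbaba
  rot[6] = ce$dbabae
  rot[7] = e$dbabaec
  rot[8] = $dbabaece
Sorted (with $ < everything):
  sorted[0] = $dbabaece  (last char: 'e')
  sorted[1] = abaece$db  (last char: 'b')
  sorted[2] = aece$dbab  (last char: 'b')
  sorted[3] = babaece$d  (last char: 'd')
  sorted[4] = baece$dba  (last char: 'a')
  sorted[5] = ce$dbabae  (last char: 'e')
  sorted[6] = dbabaece$  (last char: '$')
  sorted[7] = e$dbabaec  (last char: 'c')
  sorted[8] = ece$dbaba  (last char: 'a')
Last column: ebbdae$ca
Original string S is at sorted index 6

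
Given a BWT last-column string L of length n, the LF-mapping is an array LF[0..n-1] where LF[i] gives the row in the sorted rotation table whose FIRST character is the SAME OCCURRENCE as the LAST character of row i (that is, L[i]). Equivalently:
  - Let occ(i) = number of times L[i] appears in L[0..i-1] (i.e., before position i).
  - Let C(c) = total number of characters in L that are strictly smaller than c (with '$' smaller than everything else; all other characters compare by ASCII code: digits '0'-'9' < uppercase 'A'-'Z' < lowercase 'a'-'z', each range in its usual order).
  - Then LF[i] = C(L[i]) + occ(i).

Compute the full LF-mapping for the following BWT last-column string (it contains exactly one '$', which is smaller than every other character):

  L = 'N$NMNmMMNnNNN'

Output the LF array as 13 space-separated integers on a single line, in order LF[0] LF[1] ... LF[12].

Char counts: '$':1, 'M':3, 'N':7, 'm':1, 'n':1
C (first-col start): C('$')=0, C('M')=1, C('N')=4, C('m')=11, C('n')=12
L[0]='N': occ=0, LF[0]=C('N')+0=4+0=4
L[1]='$': occ=0, LF[1]=C('$')+0=0+0=0
L[2]='N': occ=1, LF[2]=C('N')+1=4+1=5
L[3]='M': occ=0, LF[3]=C('M')+0=1+0=1
L[4]='N': occ=2, LF[4]=C('N')+2=4+2=6
L[5]='m': occ=0, LF[5]=C('m')+0=11+0=11
L[6]='M': occ=1, LF[6]=C('M')+1=1+1=2
L[7]='M': occ=2, LF[7]=C('M')+2=1+2=3
L[8]='N': occ=3, LF[8]=C('N')+3=4+3=7
L[9]='n': occ=0, LF[9]=C('n')+0=12+0=12
L[10]='N': occ=4, LF[10]=C('N')+4=4+4=8
L[11]='N': occ=5, LF[11]=C('N')+5=4+5=9
L[12]='N': occ=6, LF[12]=C('N')+6=4+6=10

Answer: 4 0 5 1 6 11 2 3 7 12 8 9 10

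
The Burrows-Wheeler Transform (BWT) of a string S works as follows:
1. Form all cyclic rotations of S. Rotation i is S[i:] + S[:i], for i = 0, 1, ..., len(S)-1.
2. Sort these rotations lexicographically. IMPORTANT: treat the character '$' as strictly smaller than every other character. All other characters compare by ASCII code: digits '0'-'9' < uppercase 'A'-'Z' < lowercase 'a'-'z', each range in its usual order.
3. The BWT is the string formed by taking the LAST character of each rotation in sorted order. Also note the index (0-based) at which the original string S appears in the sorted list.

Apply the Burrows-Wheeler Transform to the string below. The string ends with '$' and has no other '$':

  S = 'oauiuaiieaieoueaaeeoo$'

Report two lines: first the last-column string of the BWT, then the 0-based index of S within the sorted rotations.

All 22 rotations (rotation i = S[i:]+S[:i]):
  rot[0] = oauiuaiieaieoueaaeeoo$
  rot[1] = auiuaiieaieoueaaeeoo$o
  rot[2] = uiuaiieaieoueaaeeoo$oa
  rot[3] = iuaiieaieoueaaeeoo$oau
  rot[4] = uaiieaieoueaaeeoo$oaui
  rot[5] = aiieaieoueaaeeoo$oauiu
  rot[6] = iieaieoueaaeeoo$oauiua
  rot[7] = ieaieoueaaeeoo$oauiuai
  rot[8] = eaieoueaaeeoo$oauiuaii
  rot[9] = aieoueaaeeoo$oauiuaiie
  rot[10] = ieoueaaeeoo$oauiuaiiea
  rot[11] = eoueaaeeoo$oauiuaiieai
  rot[12] = oueaaeeoo$oauiuaiieaie
  rot[13] = ueaaeeoo$oauiuaiieaieo
  rot[14] = eaaeeoo$oauiuaiieaieou
  rot[15] = aaeeoo$oauiuaiieaieoue
  rot[16] = aeeoo$oauiuaiieaieouea
  rot[17] = eeoo$oauiuaiieaieoueaa
  rot[18] = eoo$oauiuaiieaieoueaae
  rot[19] = oo$oauiuaiieaieoueaaee
  rot[20] = o$oauiuaiieaieoueaaeeo
  rot[21] = $oauiuaiieaieoueaaeeoo
Sorted (with $ < everything):
  sorted[0] = $oauiuaiieaieoueaaeeoo  (last char: 'o')
  sorted[1] = aaeeoo$oauiuaiieaieoue  (last char: 'e')
  sorted[2] = aeeoo$oauiuaiieaieouea  (last char: 'a')
  sorted[3] = aieoueaaeeoo$oauiuaiie  (last char: 'e')
  sorted[4] = aiieaieoueaaeeoo$oauiu  (last char: 'u')
  sorted[5] = auiuaiieaieoueaaeeoo$o  (last char: 'o')
  sorted[6] = eaaeeoo$oauiuaiieaieou  (last char: 'u')
  sorted[7] = eaieoueaaeeoo$oauiuaii  (last char: 'i')
  sorted[8] = eeoo$oauiuaiieaieoueaa  (last char: 'a')
  sorted[9] = eoo$oauiuaiieaieoueaae  (last char: 'e')
  sorted[10] = eoueaaeeoo$oauiuaiieai  (last char: 'i')
  sorted[11] = ieaieoueaaeeoo$oauiuai  (last char: 'i')
  sorted[12] = ieoueaaeeoo$oauiuaiiea  (last char: 'a')
  sorted[13] = iieaieoueaaeeoo$oauiua  (last char: 'a')
  sorted[14] = iuaiieaieoueaaeeoo$oau  (last char: 'u')
  sorted[15] = o$oauiuaiieaieoueaaeeo  (last char: 'o')
  sorted[16] = oauiuaiieaieoueaaeeoo$  (last char: '$')
  sorted[17] = oo$oauiuaiieaieoueaaee  (last char: 'e')
  sorted[18] = oueaaeeoo$oauiuaiieaie  (last char: 'e')
  sorted[19] = uaiieaieoueaaeeoo$oaui  (last char: 'i')
  sorted[20] = ueaaeeoo$oauiuaiieaieo  (last char: 'o')
  sorted[21] = uiuaiieaieoueaaeeoo$oa  (last char: 'a')
Last column: oeaeuouiaeiiaauo$eeioa
Original string S is at sorted index 16

Answer: oeaeuouiaeiiaauo$eeioa
16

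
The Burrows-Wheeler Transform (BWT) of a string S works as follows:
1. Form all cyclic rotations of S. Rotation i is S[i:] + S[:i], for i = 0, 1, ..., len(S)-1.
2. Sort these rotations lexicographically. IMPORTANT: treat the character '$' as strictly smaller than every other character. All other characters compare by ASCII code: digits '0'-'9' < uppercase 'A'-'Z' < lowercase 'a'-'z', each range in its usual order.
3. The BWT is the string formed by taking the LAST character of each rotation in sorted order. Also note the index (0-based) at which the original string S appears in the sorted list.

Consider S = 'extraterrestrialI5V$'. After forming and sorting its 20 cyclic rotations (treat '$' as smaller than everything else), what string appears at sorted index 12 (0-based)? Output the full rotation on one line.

All 20 rotations (rotation i = S[i:]+S[:i]):
  rot[0] = extraterrestrialI5V$
  rot[1] = xtraterrestrialI5V$e
  rot[2] = traterrestrialI5V$ex
  rot[3] = raterrestrialI5V$ext
  rot[4] = aterrestrialI5V$extr
  rot[5] = terrestrialI5V$extra
  rot[6] = errestrialI5V$extrat
  rot[7] = rrestrialI5V$extrate
  rot[8] = restrialI5V$extrater
  rot[9] = estrialI5V$extraterr
  rot[10] = strialI5V$extraterre
  rot[11] = trialI5V$extraterres
  rot[12] = rialI5V$extraterrest
  rot[13] = ialI5V$extraterrestr
  rot[14] = alI5V$extraterrestri
  rot[15] = lI5V$extraterrestria
  rot[16] = I5V$extraterrestrial
  rot[17] = 5V$extraterrestrialI
  rot[18] = V$extraterrestrialI5
  rot[19] = $extraterrestrialI5V
Sorted (with $ < everything):
  sorted[0] = $extraterrestrialI5V
  sorted[1] = 5V$extraterrestrialI
  sorted[2] = I5V$extraterrestrial
  sorted[3] = V$extraterrestrialI5
  sorted[4] = alI5V$extraterrestri
  sorted[5] = aterrestrialI5V$extr
  sorted[6] = errestrialI5V$extrat
  sorted[7] = estrialI5V$extraterr
  sorted[8] = extraterrestrialI5V$
  sorted[9] = ialI5V$extraterrestr
  sorted[10] = lI5V$extraterrestria
  sorted[11] = raterrestrialI5V$ext
  sorted[12] = restrialI5V$extrater
  sorted[13] = rialI5V$extraterrest
  sorted[14] = rrestrialI5V$extrate
  sorted[15] = strialI5V$extraterre
  sorted[16] = terrestrialI5V$extra
  sorted[17] = traterrestrialI5V$ex
  sorted[18] = trialI5V$extraterres
  sorted[19] = xtraterrestrialI5V$e
sorted[12] = restrialI5V$extrater

Answer: restrialI5V$extrater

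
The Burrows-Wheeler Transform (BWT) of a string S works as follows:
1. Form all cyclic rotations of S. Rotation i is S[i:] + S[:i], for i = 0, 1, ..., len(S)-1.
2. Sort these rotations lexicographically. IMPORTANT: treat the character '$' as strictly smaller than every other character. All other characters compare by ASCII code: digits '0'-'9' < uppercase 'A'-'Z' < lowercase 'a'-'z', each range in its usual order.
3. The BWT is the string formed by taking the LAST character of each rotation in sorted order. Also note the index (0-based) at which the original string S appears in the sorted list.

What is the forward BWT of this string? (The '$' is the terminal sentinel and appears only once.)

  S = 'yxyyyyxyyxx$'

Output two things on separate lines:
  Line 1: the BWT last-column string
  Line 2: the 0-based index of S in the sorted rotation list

Answer: xxyyyyy$xyyx
7

Derivation:
All 12 rotations (rotation i = S[i:]+S[:i]):
  rot[0] = yxyyyyxyyxx$
  rot[1] = xyyyyxyyxx$y
  rot[2] = yyyyxyyxx$yx
  rot[3] = yyyxyyxx$yxy
  rot[4] = yyxyyxx$yxyy
  rot[5] = yxyyxx$yxyyy
  rot[6] = xyyxx$yxyyyy
  rot[7] = yyxx$yxyyyyx
  rot[8] = yxx$yxyyyyxy
  rot[9] = xx$yxyyyyxyy
  rot[10] = x$yxyyyyxyyx
  rot[11] = $yxyyyyxyyxx
Sorted (with $ < everything):
  sorted[0] = $yxyyyyxyyxx  (last char: 'x')
  sorted[1] = x$yxyyyyxyyx  (last char: 'x')
  sorted[2] = xx$yxyyyyxyy  (last char: 'y')
  sorted[3] = xyyxx$yxyyyy  (last char: 'y')
  sorted[4] = xyyyyxyyxx$y  (last char: 'y')
  sorted[5] = yxx$yxyyyyxy  (last char: 'y')
  sorted[6] = yxyyxx$yxyyy  (last char: 'y')
  sorted[7] = yxyyyyxyyxx$  (last char: '$')
  sorted[8] = yyxx$yxyyyyx  (last char: 'x')
  sorted[9] = yyxyyxx$yxyy  (last char: 'y')
  sorted[10] = yyyxyyxx$yxy  (last char: 'y')
  sorted[11] = yyyyxyyxx$yx  (last char: 'x')
Last column: xxyyyyy$xyyx
Original string S is at sorted index 7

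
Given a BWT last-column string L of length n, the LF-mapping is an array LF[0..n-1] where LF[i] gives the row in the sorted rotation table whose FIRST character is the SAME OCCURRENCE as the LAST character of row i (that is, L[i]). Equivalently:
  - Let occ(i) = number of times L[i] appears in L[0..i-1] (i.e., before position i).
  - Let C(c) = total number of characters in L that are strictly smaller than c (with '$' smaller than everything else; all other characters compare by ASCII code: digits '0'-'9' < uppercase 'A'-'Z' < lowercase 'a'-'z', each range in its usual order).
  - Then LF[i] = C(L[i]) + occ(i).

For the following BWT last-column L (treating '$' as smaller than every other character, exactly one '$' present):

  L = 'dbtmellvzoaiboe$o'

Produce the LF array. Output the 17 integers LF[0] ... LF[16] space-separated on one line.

Answer: 4 2 14 10 5 8 9 15 16 11 1 7 3 12 6 0 13

Derivation:
Char counts: '$':1, 'a':1, 'b':2, 'd':1, 'e':2, 'i':1, 'l':2, 'm':1, 'o':3, 't':1, 'v':1, 'z':1
C (first-col start): C('$')=0, C('a')=1, C('b')=2, C('d')=4, C('e')=5, C('i')=7, C('l')=8, C('m')=10, C('o')=11, C('t')=14, C('v')=15, C('z')=16
L[0]='d': occ=0, LF[0]=C('d')+0=4+0=4
L[1]='b': occ=0, LF[1]=C('b')+0=2+0=2
L[2]='t': occ=0, LF[2]=C('t')+0=14+0=14
L[3]='m': occ=0, LF[3]=C('m')+0=10+0=10
L[4]='e': occ=0, LF[4]=C('e')+0=5+0=5
L[5]='l': occ=0, LF[5]=C('l')+0=8+0=8
L[6]='l': occ=1, LF[6]=C('l')+1=8+1=9
L[7]='v': occ=0, LF[7]=C('v')+0=15+0=15
L[8]='z': occ=0, LF[8]=C('z')+0=16+0=16
L[9]='o': occ=0, LF[9]=C('o')+0=11+0=11
L[10]='a': occ=0, LF[10]=C('a')+0=1+0=1
L[11]='i': occ=0, LF[11]=C('i')+0=7+0=7
L[12]='b': occ=1, LF[12]=C('b')+1=2+1=3
L[13]='o': occ=1, LF[13]=C('o')+1=11+1=12
L[14]='e': occ=1, LF[14]=C('e')+1=5+1=6
L[15]='$': occ=0, LF[15]=C('$')+0=0+0=0
L[16]='o': occ=2, LF[16]=C('o')+2=11+2=13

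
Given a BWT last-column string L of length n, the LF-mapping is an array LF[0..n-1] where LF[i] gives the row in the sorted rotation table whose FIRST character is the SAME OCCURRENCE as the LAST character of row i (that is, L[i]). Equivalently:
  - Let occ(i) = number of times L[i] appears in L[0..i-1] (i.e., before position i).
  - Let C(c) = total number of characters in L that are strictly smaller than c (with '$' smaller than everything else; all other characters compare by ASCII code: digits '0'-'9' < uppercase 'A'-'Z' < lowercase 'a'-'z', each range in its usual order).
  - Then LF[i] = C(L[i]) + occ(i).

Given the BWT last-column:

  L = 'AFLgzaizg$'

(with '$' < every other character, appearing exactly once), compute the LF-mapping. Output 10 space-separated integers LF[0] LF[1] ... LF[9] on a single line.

Answer: 1 2 3 5 8 4 7 9 6 0

Derivation:
Char counts: '$':1, 'A':1, 'F':1, 'L':1, 'a':1, 'g':2, 'i':1, 'z':2
C (first-col start): C('$')=0, C('A')=1, C('F')=2, C('L')=3, C('a')=4, C('g')=5, C('i')=7, C('z')=8
L[0]='A': occ=0, LF[0]=C('A')+0=1+0=1
L[1]='F': occ=0, LF[1]=C('F')+0=2+0=2
L[2]='L': occ=0, LF[2]=C('L')+0=3+0=3
L[3]='g': occ=0, LF[3]=C('g')+0=5+0=5
L[4]='z': occ=0, LF[4]=C('z')+0=8+0=8
L[5]='a': occ=0, LF[5]=C('a')+0=4+0=4
L[6]='i': occ=0, LF[6]=C('i')+0=7+0=7
L[7]='z': occ=1, LF[7]=C('z')+1=8+1=9
L[8]='g': occ=1, LF[8]=C('g')+1=5+1=6
L[9]='$': occ=0, LF[9]=C('$')+0=0+0=0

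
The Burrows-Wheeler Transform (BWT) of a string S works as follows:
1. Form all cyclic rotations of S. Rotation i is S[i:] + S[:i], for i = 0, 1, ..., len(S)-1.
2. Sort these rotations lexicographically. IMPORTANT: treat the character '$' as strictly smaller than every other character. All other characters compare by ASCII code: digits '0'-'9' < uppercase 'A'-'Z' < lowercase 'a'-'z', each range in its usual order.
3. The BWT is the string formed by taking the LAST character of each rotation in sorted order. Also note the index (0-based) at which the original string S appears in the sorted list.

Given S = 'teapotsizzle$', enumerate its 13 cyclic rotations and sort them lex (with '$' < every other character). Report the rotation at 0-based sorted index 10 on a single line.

Answer: tsizzle$teapo

Derivation:
All 13 rotations (rotation i = S[i:]+S[:i]):
  rot[0] = teapotsizzle$
  rot[1] = eapotsizzle$t
  rot[2] = apotsizzle$te
  rot[3] = potsizzle$tea
  rot[4] = otsizzle$teap
  rot[5] = tsizzle$teapo
  rot[6] = sizzle$teapot
  rot[7] = izzle$teapots
  rot[8] = zzle$teapotsi
  rot[9] = zle$teapotsiz
  rot[10] = le$teapotsizz
  rot[11] = e$teapotsizzl
  rot[12] = $teapotsizzle
Sorted (with $ < everything):
  sorted[0] = $teapotsizzle
  sorted[1] = apotsizzle$te
  sorted[2] = e$teapotsizzl
  sorted[3] = eapotsizzle$t
  sorted[4] = izzle$teapots
  sorted[5] = le$teapotsizz
  sorted[6] = otsizzle$teap
  sorted[7] = potsizzle$tea
  sorted[8] = sizzle$teapot
  sorted[9] = teapotsizzle$
  sorted[10] = tsizzle$teapo
  sorted[11] = zle$teapotsiz
  sorted[12] = zzle$teapotsi
sorted[10] = tsizzle$teapo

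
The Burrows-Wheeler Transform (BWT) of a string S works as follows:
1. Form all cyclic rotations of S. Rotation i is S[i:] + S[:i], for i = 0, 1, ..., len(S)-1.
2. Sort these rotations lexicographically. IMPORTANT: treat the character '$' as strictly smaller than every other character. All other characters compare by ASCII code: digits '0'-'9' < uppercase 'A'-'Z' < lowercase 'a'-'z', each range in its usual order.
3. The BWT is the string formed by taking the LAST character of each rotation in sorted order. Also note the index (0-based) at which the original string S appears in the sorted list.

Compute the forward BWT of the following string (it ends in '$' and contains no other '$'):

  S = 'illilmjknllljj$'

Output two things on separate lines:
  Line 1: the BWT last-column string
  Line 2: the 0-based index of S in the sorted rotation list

Answer: j$ljlmjllilnilk
1

Derivation:
All 15 rotations (rotation i = S[i:]+S[:i]):
  rot[0] = illilmjknllljj$
  rot[1] = llilmjknllljj$i
  rot[2] = lilmjknllljj$il
  rot[3] = ilmjknllljj$ill
  rot[4] = lmjknllljj$illi
  rot[5] = mjknllljj$illil
  rot[6] = jknllljj$illilm
  rot[7] = knllljj$illilmj
  rot[8] = nllljj$illilmjk
  rot[9] = llljj$illilmjkn
  rot[10] = lljj$illilmjknl
  rot[11] = ljj$illilmjknll
  rot[12] = jj$illilmjknlll
  rot[13] = j$illilmjknlllj
  rot[14] = $illilmjknllljj
Sorted (with $ < everything):
  sorted[0] = $illilmjknllljj  (last char: 'j')
  sorted[1] = illilmjknllljj$  (last char: '$')
  sorted[2] = ilmjknllljj$ill  (last char: 'l')
  sorted[3] = j$illilmjknlllj  (last char: 'j')
  sorted[4] = jj$illilmjknlll  (last char: 'l')
  sorted[5] = jknllljj$illilm  (last char: 'm')
  sorted[6] = knllljj$illilmj  (last char: 'j')
  sorted[7] = lilmjknllljj$il  (last char: 'l')
  sorted[8] = ljj$illilmjknll  (last char: 'l')
  sorted[9] = llilmjknllljj$i  (last char: 'i')
  sorted[10] = lljj$illilmjknl  (last char: 'l')
  sorted[11] = llljj$illilmjkn  (last char: 'n')
  sorted[12] = lmjknllljj$illi  (last char: 'i')
  sorted[13] = mjknllljj$illil  (last char: 'l')
  sorted[14] = nllljj$illilmjk  (last char: 'k')
Last column: j$ljlmjllilnilk
Original string S is at sorted index 1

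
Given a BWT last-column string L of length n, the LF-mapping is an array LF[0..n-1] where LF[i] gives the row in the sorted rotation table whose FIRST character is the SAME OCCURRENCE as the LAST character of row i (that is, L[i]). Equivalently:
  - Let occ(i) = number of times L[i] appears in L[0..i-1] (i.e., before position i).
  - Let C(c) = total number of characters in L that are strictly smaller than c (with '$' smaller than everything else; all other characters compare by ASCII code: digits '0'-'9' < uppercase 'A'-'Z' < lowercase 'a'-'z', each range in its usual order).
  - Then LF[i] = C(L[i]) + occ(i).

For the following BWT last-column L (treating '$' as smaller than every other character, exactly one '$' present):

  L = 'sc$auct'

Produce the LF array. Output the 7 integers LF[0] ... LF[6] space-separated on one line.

Answer: 4 2 0 1 6 3 5

Derivation:
Char counts: '$':1, 'a':1, 'c':2, 's':1, 't':1, 'u':1
C (first-col start): C('$')=0, C('a')=1, C('c')=2, C('s')=4, C('t')=5, C('u')=6
L[0]='s': occ=0, LF[0]=C('s')+0=4+0=4
L[1]='c': occ=0, LF[1]=C('c')+0=2+0=2
L[2]='$': occ=0, LF[2]=C('$')+0=0+0=0
L[3]='a': occ=0, LF[3]=C('a')+0=1+0=1
L[4]='u': occ=0, LF[4]=C('u')+0=6+0=6
L[5]='c': occ=1, LF[5]=C('c')+1=2+1=3
L[6]='t': occ=0, LF[6]=C('t')+0=5+0=5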